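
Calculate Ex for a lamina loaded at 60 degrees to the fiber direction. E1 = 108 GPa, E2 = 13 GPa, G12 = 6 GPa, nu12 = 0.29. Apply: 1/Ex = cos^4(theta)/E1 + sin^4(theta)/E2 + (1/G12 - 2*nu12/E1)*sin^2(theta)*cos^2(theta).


cos^4(60) = 0.0625, sin^4(60) = 0.5625, sin^2(60)*cos^2(60) = 0.1875
1/G12 - 2*nu12/E1 = 1/6 - 2*0.29/108 = 0.161296 GPa^-1
1/Ex = 0.0625/108 + 0.5625/13 + 0.161296*0.1875 = 0.074091 GPa^-1
Ex = 13.5 GPa

13.5 GPa


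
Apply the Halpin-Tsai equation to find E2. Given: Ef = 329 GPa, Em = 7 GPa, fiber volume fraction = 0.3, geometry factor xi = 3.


eta = (Ef/Em - 1)/(Ef/Em + xi) = (47.0 - 1)/(47.0 + 3) = 0.92
E2 = Em*(1+xi*eta*Vf)/(1-eta*Vf) = 17.67 GPa

17.67 GPa


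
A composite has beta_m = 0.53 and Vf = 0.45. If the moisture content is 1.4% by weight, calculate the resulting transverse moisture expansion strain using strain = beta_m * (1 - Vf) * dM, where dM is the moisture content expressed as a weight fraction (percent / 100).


dM = 1.4/100 = 0.014
strain = beta_m * (1-Vf) * dM = 0.53 * 0.55 * 0.014 = 0.004081

0.004081


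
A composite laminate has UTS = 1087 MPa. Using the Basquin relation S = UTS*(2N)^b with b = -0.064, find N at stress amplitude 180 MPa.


N = 0.5 * (S/UTS)^(1/b) = 0.5 * (180/1087)^(1/-0.064) = 7.9694e+11 cycles

7.9694e+11 cycles


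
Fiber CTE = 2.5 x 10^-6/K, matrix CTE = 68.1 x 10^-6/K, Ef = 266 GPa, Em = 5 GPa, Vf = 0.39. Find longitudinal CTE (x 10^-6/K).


E1 = Ef*Vf + Em*(1-Vf) = 106.79
alpha_1 = (alpha_f*Ef*Vf + alpha_m*Em*(1-Vf))/E1 = 4.37 x 10^-6/K

4.37 x 10^-6/K


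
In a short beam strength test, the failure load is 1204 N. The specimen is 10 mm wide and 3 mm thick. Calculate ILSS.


ILSS = 3F/(4bh) = 3*1204/(4*10*3) = 30.1 MPa

30.1 MPa


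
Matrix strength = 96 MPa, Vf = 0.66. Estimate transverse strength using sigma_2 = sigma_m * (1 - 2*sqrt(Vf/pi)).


factor = 1 - 2*sqrt(0.66/pi) = 0.0833
sigma_2 = 96 * 0.0833 = 8.0 MPa

8.0 MPa


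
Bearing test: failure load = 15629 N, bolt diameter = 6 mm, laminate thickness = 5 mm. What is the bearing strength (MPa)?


sigma_br = F/(d*h) = 15629/(6*5) = 521.0 MPa

521.0 MPa


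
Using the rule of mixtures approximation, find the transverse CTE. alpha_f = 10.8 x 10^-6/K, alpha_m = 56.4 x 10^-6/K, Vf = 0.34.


alpha_2 = alpha_f*Vf + alpha_m*(1-Vf) = 10.8*0.34 + 56.4*0.66 = 40.9 x 10^-6/K

40.9 x 10^-6/K


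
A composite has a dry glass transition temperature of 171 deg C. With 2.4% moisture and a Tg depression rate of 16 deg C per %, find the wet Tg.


Tg_wet = Tg_dry - k*moisture = 171 - 16*2.4 = 132.6 deg C

132.6 deg C


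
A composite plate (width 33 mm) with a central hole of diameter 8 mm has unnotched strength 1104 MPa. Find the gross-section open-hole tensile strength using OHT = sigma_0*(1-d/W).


OHT = sigma_0*(1-d/W) = 1104*(1-8/33) = 836.4 MPa

836.4 MPa


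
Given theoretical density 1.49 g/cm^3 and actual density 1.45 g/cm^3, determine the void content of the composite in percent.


Void% = (rho_theo - rho_actual)/rho_theo * 100 = (1.49 - 1.45)/1.49 * 100 = 2.68%

2.68%


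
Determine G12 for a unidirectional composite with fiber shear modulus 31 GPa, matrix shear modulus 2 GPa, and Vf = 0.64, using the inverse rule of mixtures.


1/G12 = Vf/Gf + (1-Vf)/Gm = 0.64/31 + 0.36/2
G12 = 4.98 GPa

4.98 GPa


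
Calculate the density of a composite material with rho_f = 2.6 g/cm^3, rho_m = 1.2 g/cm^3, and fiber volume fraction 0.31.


rho_c = rho_f*Vf + rho_m*(1-Vf) = 2.6*0.31 + 1.2*0.69 = 1.634 g/cm^3

1.634 g/cm^3


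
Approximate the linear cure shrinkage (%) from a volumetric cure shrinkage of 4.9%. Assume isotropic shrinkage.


Linear shrinkage ≈ vol_shrink/3 = 4.9/3 = 1.633%

1.633%


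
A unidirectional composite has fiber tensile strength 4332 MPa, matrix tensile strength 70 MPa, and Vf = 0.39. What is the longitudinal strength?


sigma_1 = sigma_f*Vf + sigma_m*(1-Vf) = 4332*0.39 + 70*0.61 = 1732.2 MPa

1732.2 MPa


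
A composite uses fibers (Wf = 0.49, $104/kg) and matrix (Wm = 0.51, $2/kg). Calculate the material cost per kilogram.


Cost = cost_f*Wf + cost_m*Wm = 104*0.49 + 2*0.51 = $51.98/kg

$51.98/kg


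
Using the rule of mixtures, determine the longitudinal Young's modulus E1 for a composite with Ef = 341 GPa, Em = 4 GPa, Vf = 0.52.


E1 = Ef*Vf + Em*(1-Vf) = 341*0.52 + 4*0.48 = 179.24 GPa

179.24 GPa


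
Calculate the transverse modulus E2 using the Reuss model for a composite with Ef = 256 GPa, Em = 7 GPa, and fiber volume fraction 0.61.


1/E2 = Vf/Ef + (1-Vf)/Em = 0.61/256 + 0.39/7
E2 = 17.21 GPa

17.21 GPa


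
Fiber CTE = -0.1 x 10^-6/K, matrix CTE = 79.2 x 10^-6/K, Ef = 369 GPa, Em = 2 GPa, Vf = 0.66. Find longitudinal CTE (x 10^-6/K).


E1 = Ef*Vf + Em*(1-Vf) = 244.22
alpha_1 = (alpha_f*Ef*Vf + alpha_m*Em*(1-Vf))/E1 = 0.12 x 10^-6/K

0.12 x 10^-6/K


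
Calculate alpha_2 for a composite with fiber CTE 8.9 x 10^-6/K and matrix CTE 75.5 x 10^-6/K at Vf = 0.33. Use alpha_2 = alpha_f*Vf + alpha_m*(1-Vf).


alpha_2 = alpha_f*Vf + alpha_m*(1-Vf) = 8.9*0.33 + 75.5*0.67 = 53.5 x 10^-6/K

53.5 x 10^-6/K


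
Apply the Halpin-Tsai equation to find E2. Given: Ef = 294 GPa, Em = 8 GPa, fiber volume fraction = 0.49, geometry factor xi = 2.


eta = (Ef/Em - 1)/(Ef/Em + xi) = (36.75 - 1)/(36.75 + 2) = 0.9226
E2 = Em*(1+xi*eta*Vf)/(1-eta*Vf) = 27.8 GPa

27.8 GPa


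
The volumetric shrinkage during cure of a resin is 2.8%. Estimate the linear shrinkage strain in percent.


Linear shrinkage ≈ vol_shrink/3 = 2.8/3 = 0.933%

0.933%


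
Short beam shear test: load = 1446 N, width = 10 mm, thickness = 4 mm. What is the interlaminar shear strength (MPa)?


ILSS = 3F/(4bh) = 3*1446/(4*10*4) = 27.11 MPa

27.11 MPa


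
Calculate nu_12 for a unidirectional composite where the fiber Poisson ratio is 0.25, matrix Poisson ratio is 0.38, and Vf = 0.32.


nu_12 = nu_f*Vf + nu_m*(1-Vf) = 0.25*0.32 + 0.38*0.68 = 0.3384

0.3384


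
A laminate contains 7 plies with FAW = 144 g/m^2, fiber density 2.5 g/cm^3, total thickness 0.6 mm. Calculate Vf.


Vf = n * FAW / (rho_f * h * 1000) = 7 * 144 / (2.5 * 0.6 * 1000) = 0.672

0.672


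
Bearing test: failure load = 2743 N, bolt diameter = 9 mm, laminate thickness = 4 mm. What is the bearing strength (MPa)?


sigma_br = F/(d*h) = 2743/(9*4) = 76.2 MPa

76.2 MPa


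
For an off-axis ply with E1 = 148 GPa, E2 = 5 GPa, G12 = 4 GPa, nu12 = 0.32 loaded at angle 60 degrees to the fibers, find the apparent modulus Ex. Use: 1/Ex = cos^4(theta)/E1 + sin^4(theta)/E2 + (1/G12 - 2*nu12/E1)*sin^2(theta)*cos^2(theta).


cos^4(60) = 0.0625, sin^4(60) = 0.5625, sin^2(60)*cos^2(60) = 0.1875
1/G12 - 2*nu12/E1 = 1/4 - 2*0.32/148 = 0.245676 GPa^-1
1/Ex = 0.0625/148 + 0.5625/5 + 0.245676*0.1875 = 0.1589865 GPa^-1
Ex = 6.29 GPa

6.29 GPa


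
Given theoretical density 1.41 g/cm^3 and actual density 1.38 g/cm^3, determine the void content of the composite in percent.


Void% = (rho_theo - rho_actual)/rho_theo * 100 = (1.41 - 1.38)/1.41 * 100 = 2.13%

2.13%


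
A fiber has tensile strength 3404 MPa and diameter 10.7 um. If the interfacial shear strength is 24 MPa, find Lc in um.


Lc = sigma_f * d / (2 * tau_i) = 3404 * 10.7 / (2 * 24) = 758.8 um

758.8 um


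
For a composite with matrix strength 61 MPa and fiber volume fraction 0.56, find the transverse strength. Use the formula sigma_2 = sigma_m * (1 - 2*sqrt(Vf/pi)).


factor = 1 - 2*sqrt(0.56/pi) = 0.1556
sigma_2 = 61 * 0.1556 = 9.49 MPa

9.49 MPa


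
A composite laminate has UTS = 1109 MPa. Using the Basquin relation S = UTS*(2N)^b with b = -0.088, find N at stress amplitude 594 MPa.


N = 0.5 * (S/UTS)^(1/b) = 0.5 * (594/1109)^(1/-0.088) = 602.7876 cycles

602.7876 cycles


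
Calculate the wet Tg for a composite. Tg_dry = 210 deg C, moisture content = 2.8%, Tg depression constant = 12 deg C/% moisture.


Tg_wet = Tg_dry - k*moisture = 210 - 12*2.8 = 176.4 deg C

176.4 deg C


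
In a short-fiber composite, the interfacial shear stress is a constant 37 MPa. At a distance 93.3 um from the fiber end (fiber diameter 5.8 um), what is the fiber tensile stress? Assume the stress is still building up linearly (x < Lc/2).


Force balance: sigma_f * (pi*d^2/4) = tau * (pi*d) * x  ->  sigma_f = 4 * tau * x / d
sigma_f = 4 * 37 * 93.3 / 5.8 = 2380.8 MPa

2380.8 MPa


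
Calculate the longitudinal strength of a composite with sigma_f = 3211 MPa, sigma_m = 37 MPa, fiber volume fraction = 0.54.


sigma_1 = sigma_f*Vf + sigma_m*(1-Vf) = 3211*0.54 + 37*0.46 = 1751.0 MPa

1751.0 MPa


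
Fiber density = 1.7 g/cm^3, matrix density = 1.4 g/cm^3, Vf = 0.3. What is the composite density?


rho_c = rho_f*Vf + rho_m*(1-Vf) = 1.7*0.3 + 1.4*0.7 = 1.49 g/cm^3

1.49 g/cm^3


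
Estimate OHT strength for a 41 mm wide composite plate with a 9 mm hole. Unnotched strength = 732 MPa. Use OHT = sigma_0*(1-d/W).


OHT = sigma_0*(1-d/W) = 732*(1-9/41) = 571.3 MPa

571.3 MPa


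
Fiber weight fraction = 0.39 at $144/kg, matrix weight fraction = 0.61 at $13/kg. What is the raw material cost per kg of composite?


Cost = cost_f*Wf + cost_m*Wm = 144*0.39 + 13*0.61 = $64.09/kg

$64.09/kg


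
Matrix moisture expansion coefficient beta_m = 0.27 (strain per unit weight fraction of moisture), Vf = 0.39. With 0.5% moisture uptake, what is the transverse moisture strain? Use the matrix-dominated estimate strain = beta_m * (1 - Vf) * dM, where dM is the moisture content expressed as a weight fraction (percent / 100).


dM = 0.5/100 = 0.005
strain = beta_m * (1-Vf) * dM = 0.27 * 0.61 * 0.005 = 0.0008235

0.0008235


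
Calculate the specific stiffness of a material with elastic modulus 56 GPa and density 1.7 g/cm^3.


Specific stiffness = E/rho = 56/1.7 = 32.9 GPa/(g/cm^3)

32.9 GPa/(g/cm^3)


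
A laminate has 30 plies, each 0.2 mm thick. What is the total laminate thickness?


h = n * t_ply = 30 * 0.2 = 6.0 mm

6.0 mm


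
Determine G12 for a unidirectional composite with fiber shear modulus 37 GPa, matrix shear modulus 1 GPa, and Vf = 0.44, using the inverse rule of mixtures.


1/G12 = Vf/Gf + (1-Vf)/Gm = 0.44/37 + 0.56/1
G12 = 1.75 GPa

1.75 GPa


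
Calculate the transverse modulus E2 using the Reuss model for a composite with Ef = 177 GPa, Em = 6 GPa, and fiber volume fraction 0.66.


1/E2 = Vf/Ef + (1-Vf)/Em = 0.66/177 + 0.34/6
E2 = 16.56 GPa

16.56 GPa


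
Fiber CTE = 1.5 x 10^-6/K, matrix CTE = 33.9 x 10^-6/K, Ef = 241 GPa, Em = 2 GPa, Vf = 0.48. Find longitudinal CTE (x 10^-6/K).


E1 = Ef*Vf + Em*(1-Vf) = 116.72
alpha_1 = (alpha_f*Ef*Vf + alpha_m*Em*(1-Vf))/E1 = 1.79 x 10^-6/K

1.79 x 10^-6/K


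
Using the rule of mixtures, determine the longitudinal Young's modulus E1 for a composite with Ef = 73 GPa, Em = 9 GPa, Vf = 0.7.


E1 = Ef*Vf + Em*(1-Vf) = 73*0.7 + 9*0.3 = 53.8 GPa

53.8 GPa


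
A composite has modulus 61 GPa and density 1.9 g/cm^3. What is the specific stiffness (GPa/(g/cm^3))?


Specific stiffness = E/rho = 61/1.9 = 32.1 GPa/(g/cm^3)

32.1 GPa/(g/cm^3)


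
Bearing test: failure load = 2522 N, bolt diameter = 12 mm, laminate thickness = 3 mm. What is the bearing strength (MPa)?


sigma_br = F/(d*h) = 2522/(12*3) = 70.1 MPa

70.1 MPa


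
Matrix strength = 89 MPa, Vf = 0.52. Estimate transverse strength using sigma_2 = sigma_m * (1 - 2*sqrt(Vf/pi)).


factor = 1 - 2*sqrt(0.52/pi) = 0.1863
sigma_2 = 89 * 0.1863 = 16.58 MPa

16.58 MPa


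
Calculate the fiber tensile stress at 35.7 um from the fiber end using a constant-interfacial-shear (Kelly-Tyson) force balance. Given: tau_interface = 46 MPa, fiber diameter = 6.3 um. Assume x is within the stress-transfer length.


Force balance: sigma_f * (pi*d^2/4) = tau * (pi*d) * x  ->  sigma_f = 4 * tau * x / d
sigma_f = 4 * 46 * 35.7 / 6.3 = 1042.7 MPa

1042.7 MPa


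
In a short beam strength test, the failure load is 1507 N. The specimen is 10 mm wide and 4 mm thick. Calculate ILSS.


ILSS = 3F/(4bh) = 3*1507/(4*10*4) = 28.26 MPa

28.26 MPa


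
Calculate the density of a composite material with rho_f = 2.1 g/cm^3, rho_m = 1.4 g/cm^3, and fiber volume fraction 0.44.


rho_c = rho_f*Vf + rho_m*(1-Vf) = 2.1*0.44 + 1.4*0.56 = 1.708 g/cm^3

1.708 g/cm^3


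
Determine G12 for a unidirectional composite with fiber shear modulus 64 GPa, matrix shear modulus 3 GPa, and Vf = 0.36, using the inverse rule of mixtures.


1/G12 = Vf/Gf + (1-Vf)/Gm = 0.36/64 + 0.64/3
G12 = 4.57 GPa

4.57 GPa


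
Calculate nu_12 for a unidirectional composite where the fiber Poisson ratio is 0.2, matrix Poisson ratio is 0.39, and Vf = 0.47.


nu_12 = nu_f*Vf + nu_m*(1-Vf) = 0.2*0.47 + 0.39*0.53 = 0.3007

0.3007


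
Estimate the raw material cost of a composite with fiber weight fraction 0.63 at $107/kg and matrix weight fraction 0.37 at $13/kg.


Cost = cost_f*Wf + cost_m*Wm = 107*0.63 + 13*0.37 = $72.22/kg

$72.22/kg


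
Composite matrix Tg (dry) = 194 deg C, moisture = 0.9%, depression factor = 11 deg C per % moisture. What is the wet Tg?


Tg_wet = Tg_dry - k*moisture = 194 - 11*0.9 = 184.1 deg C

184.1 deg C


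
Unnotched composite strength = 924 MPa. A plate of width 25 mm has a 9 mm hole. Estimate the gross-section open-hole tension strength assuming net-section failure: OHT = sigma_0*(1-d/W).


OHT = sigma_0*(1-d/W) = 924*(1-9/25) = 591.4 MPa

591.4 MPa


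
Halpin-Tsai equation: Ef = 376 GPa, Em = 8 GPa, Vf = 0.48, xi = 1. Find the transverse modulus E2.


eta = (Ef/Em - 1)/(Ef/Em + xi) = (47.0 - 1)/(47.0 + 1) = 0.9583
E2 = Em*(1+xi*eta*Vf)/(1-eta*Vf) = 21.63 GPa

21.63 GPa


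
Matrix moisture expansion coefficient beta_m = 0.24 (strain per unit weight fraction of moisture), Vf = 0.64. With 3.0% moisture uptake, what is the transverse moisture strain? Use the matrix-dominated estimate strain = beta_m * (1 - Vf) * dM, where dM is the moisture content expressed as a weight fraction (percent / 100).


dM = 3.0/100 = 0.03
strain = beta_m * (1-Vf) * dM = 0.24 * 0.36 * 0.03 = 0.002592

0.002592


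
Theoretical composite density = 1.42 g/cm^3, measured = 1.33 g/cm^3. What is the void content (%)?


Void% = (rho_theo - rho_actual)/rho_theo * 100 = (1.42 - 1.33)/1.42 * 100 = 6.34%

6.34%


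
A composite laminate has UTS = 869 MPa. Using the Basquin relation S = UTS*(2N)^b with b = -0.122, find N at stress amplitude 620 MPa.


N = 0.5 * (S/UTS)^(1/b) = 0.5 * (620/869)^(1/-0.122) = 7.9587 cycles

7.9587 cycles


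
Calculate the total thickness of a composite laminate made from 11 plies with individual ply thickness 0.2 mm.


h = n * t_ply = 11 * 0.2 = 2.2 mm

2.2 mm


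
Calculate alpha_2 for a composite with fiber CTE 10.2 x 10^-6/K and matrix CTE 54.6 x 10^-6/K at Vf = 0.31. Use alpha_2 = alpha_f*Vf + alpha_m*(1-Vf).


alpha_2 = alpha_f*Vf + alpha_m*(1-Vf) = 10.2*0.31 + 54.6*0.69 = 40.8 x 10^-6/K

40.8 x 10^-6/K


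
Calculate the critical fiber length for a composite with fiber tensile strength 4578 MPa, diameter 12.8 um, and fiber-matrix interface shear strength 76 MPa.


Lc = sigma_f * d / (2 * tau_i) = 4578 * 12.8 / (2 * 76) = 385.5 um

385.5 um


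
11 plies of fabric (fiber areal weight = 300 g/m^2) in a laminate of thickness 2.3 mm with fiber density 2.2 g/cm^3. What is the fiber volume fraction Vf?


Vf = n * FAW / (rho_f * h * 1000) = 11 * 300 / (2.2 * 2.3 * 1000) = 0.6522

0.6522


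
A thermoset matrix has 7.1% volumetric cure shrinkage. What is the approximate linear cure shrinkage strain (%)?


Linear shrinkage ≈ vol_shrink/3 = 7.1/3 = 2.367%

2.367%


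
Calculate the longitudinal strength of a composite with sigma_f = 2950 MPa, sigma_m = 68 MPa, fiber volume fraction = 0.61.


sigma_1 = sigma_f*Vf + sigma_m*(1-Vf) = 2950*0.61 + 68*0.39 = 1826.0 MPa

1826.0 MPa


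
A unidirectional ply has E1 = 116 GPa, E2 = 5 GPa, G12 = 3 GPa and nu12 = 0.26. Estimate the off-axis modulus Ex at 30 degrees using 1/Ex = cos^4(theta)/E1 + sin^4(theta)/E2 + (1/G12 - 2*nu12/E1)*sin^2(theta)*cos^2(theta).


cos^4(30) = 0.5625, sin^4(30) = 0.0625, sin^2(30)*cos^2(30) = 0.1875
1/G12 - 2*nu12/E1 = 1/3 - 2*0.26/116 = 0.328851 GPa^-1
1/Ex = 0.5625/116 + 0.0625/5 + 0.328851*0.1875 = 0.0790086 GPa^-1
Ex = 12.66 GPa

12.66 GPa


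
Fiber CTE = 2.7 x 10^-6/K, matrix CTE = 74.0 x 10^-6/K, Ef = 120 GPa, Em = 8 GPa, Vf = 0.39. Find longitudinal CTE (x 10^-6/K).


E1 = Ef*Vf + Em*(1-Vf) = 51.68
alpha_1 = (alpha_f*Ef*Vf + alpha_m*Em*(1-Vf))/E1 = 9.43 x 10^-6/K

9.43 x 10^-6/K


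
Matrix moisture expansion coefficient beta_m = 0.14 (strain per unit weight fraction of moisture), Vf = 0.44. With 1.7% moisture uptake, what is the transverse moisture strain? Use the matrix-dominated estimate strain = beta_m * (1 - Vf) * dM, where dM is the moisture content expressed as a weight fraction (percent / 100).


dM = 1.7/100 = 0.017
strain = beta_m * (1-Vf) * dM = 0.14 * 0.56 * 0.017 = 0.0013328

0.0013328


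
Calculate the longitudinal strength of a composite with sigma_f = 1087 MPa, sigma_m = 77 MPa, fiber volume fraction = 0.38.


sigma_1 = sigma_f*Vf + sigma_m*(1-Vf) = 1087*0.38 + 77*0.62 = 460.8 MPa

460.8 MPa


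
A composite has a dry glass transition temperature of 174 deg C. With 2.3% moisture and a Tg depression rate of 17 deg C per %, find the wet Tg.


Tg_wet = Tg_dry - k*moisture = 174 - 17*2.3 = 134.9 deg C

134.9 deg C


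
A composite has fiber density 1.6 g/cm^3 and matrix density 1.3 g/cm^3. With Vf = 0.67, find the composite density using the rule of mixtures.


rho_c = rho_f*Vf + rho_m*(1-Vf) = 1.6*0.67 + 1.3*0.33 = 1.501 g/cm^3

1.501 g/cm^3


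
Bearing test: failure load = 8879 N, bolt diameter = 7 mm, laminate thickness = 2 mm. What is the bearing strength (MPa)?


sigma_br = F/(d*h) = 8879/(7*2) = 634.2 MPa

634.2 MPa


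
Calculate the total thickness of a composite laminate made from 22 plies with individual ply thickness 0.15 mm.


h = n * t_ply = 22 * 0.15 = 3.3 mm

3.3 mm


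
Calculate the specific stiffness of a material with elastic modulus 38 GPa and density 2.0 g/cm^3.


Specific stiffness = E/rho = 38/2.0 = 19.0 GPa/(g/cm^3)

19.0 GPa/(g/cm^3)


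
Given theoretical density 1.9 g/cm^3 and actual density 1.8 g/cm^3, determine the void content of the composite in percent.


Void% = (rho_theo - rho_actual)/rho_theo * 100 = (1.9 - 1.8)/1.9 * 100 = 5.26%

5.26%


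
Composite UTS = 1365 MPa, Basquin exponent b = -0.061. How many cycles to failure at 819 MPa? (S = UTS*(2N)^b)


N = 0.5 * (S/UTS)^(1/b) = 0.5 * (819/1365)^(1/-0.061) = 2166.8795 cycles

2166.8795 cycles


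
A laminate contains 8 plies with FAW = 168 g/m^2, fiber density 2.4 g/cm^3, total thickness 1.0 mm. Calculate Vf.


Vf = n * FAW / (rho_f * h * 1000) = 8 * 168 / (2.4 * 1.0 * 1000) = 0.56

0.56


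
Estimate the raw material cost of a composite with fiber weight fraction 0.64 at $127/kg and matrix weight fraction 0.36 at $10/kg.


Cost = cost_f*Wf + cost_m*Wm = 127*0.64 + 10*0.36 = $84.88/kg

$84.88/kg


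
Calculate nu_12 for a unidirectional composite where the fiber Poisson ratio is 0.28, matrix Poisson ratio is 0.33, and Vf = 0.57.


nu_12 = nu_f*Vf + nu_m*(1-Vf) = 0.28*0.57 + 0.33*0.43 = 0.3015

0.3015


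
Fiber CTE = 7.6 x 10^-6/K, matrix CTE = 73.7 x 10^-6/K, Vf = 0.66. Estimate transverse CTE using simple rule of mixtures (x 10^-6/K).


alpha_2 = alpha_f*Vf + alpha_m*(1-Vf) = 7.6*0.66 + 73.7*0.34 = 30.1 x 10^-6/K

30.1 x 10^-6/K


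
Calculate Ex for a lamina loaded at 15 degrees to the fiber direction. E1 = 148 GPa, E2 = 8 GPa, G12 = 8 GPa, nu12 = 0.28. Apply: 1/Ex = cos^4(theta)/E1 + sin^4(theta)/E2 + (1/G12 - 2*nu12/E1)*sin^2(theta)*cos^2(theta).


cos^4(15) = 0.870513, sin^4(15) = 0.004487, sin^2(15)*cos^2(15) = 0.0625
1/G12 - 2*nu12/E1 = 1/8 - 2*0.28/148 = 0.121216 GPa^-1
1/Ex = 0.870513/148 + 0.004487/8 + 0.121216*0.0625 = 0.0140188 GPa^-1
Ex = 71.33 GPa

71.33 GPa


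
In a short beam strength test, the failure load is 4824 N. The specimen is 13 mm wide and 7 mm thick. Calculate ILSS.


ILSS = 3F/(4bh) = 3*4824/(4*13*7) = 39.76 MPa

39.76 MPa


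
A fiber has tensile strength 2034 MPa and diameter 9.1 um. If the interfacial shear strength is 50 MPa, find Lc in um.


Lc = sigma_f * d / (2 * tau_i) = 2034 * 9.1 / (2 * 50) = 185.1 um

185.1 um


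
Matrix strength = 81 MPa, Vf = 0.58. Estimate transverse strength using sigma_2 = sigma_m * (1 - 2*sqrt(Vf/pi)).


factor = 1 - 2*sqrt(0.58/pi) = 0.1407
sigma_2 = 81 * 0.1407 = 11.39 MPa

11.39 MPa


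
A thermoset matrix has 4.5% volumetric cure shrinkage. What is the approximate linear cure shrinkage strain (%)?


Linear shrinkage ≈ vol_shrink/3 = 4.5/3 = 1.5%

1.5%


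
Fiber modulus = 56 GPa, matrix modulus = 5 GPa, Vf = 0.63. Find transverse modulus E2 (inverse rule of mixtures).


1/E2 = Vf/Ef + (1-Vf)/Em = 0.63/56 + 0.37/5
E2 = 11.73 GPa

11.73 GPa


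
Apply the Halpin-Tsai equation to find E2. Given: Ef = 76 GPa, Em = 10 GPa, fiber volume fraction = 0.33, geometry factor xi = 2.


eta = (Ef/Em - 1)/(Ef/Em + xi) = (7.6 - 1)/(7.6 + 2) = 0.6875
E2 = Em*(1+xi*eta*Vf)/(1-eta*Vf) = 18.8 GPa

18.8 GPa


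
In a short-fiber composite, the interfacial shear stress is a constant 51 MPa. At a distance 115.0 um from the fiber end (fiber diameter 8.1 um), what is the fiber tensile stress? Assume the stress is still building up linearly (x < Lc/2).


Force balance: sigma_f * (pi*d^2/4) = tau * (pi*d) * x  ->  sigma_f = 4 * tau * x / d
sigma_f = 4 * 51 * 115.0 / 8.1 = 2896.3 MPa

2896.3 MPa


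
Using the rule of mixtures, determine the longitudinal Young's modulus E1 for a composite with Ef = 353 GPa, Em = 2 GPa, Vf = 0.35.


E1 = Ef*Vf + Em*(1-Vf) = 353*0.35 + 2*0.65 = 124.85 GPa

124.85 GPa


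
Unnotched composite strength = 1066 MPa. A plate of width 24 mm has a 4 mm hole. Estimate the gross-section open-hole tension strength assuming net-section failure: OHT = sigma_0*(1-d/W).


OHT = sigma_0*(1-d/W) = 1066*(1-4/24) = 888.3 MPa

888.3 MPa


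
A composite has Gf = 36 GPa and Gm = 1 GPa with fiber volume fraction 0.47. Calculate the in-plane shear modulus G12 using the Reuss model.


1/G12 = Vf/Gf + (1-Vf)/Gm = 0.47/36 + 0.53/1
G12 = 1.84 GPa

1.84 GPa


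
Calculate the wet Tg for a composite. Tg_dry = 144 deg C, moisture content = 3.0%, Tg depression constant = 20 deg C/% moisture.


Tg_wet = Tg_dry - k*moisture = 144 - 20*3.0 = 84.0 deg C

84.0 deg C


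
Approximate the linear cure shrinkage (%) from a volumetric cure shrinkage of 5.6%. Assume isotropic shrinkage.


Linear shrinkage ≈ vol_shrink/3 = 5.6/3 = 1.867%

1.867%


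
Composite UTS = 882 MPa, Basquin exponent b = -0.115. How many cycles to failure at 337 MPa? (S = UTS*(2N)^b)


N = 0.5 * (S/UTS)^(1/b) = 0.5 * (337/882)^(1/-0.115) = 2149.5615 cycles

2149.5615 cycles


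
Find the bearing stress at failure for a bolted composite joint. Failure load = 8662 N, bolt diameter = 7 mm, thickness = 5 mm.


sigma_br = F/(d*h) = 8662/(7*5) = 247.5 MPa

247.5 MPa


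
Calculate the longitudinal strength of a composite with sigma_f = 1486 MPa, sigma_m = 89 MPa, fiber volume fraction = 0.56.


sigma_1 = sigma_f*Vf + sigma_m*(1-Vf) = 1486*0.56 + 89*0.44 = 871.3 MPa

871.3 MPa


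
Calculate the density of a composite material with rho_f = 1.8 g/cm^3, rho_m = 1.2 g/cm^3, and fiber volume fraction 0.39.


rho_c = rho_f*Vf + rho_m*(1-Vf) = 1.8*0.39 + 1.2*0.61 = 1.434 g/cm^3

1.434 g/cm^3


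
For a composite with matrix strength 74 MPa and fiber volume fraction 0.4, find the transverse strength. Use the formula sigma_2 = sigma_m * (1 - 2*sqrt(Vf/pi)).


factor = 1 - 2*sqrt(0.4/pi) = 0.2864
sigma_2 = 74 * 0.2864 = 21.19 MPa

21.19 MPa


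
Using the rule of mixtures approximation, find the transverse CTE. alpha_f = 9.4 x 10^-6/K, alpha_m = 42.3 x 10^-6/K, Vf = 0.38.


alpha_2 = alpha_f*Vf + alpha_m*(1-Vf) = 9.4*0.38 + 42.3*0.62 = 29.8 x 10^-6/K

29.8 x 10^-6/K


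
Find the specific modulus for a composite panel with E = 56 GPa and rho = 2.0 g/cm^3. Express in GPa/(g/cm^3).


Specific stiffness = E/rho = 56/2.0 = 28.0 GPa/(g/cm^3)

28.0 GPa/(g/cm^3)


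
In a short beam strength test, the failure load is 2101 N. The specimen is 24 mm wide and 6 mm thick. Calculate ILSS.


ILSS = 3F/(4bh) = 3*2101/(4*24*6) = 10.94 MPa

10.94 MPa


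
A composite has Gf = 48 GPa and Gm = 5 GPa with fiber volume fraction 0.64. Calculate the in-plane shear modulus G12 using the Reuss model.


1/G12 = Vf/Gf + (1-Vf)/Gm = 0.64/48 + 0.36/5
G12 = 11.72 GPa

11.72 GPa


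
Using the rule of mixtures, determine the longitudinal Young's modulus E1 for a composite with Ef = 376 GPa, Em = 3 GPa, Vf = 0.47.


E1 = Ef*Vf + Em*(1-Vf) = 376*0.47 + 3*0.53 = 178.31 GPa

178.31 GPa


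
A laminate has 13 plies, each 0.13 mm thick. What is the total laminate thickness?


h = n * t_ply = 13 * 0.13 = 1.69 mm

1.69 mm


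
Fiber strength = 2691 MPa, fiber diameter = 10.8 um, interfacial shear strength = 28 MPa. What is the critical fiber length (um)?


Lc = sigma_f * d / (2 * tau_i) = 2691 * 10.8 / (2 * 28) = 519.0 um

519.0 um


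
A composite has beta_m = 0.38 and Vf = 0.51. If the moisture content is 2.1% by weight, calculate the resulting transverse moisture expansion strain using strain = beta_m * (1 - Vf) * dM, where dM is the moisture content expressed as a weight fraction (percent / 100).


dM = 2.1/100 = 0.021
strain = beta_m * (1-Vf) * dM = 0.38 * 0.49 * 0.021 = 0.0039102

0.0039102


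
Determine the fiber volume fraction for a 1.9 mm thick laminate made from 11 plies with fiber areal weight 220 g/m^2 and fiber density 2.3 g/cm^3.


Vf = n * FAW / (rho_f * h * 1000) = 11 * 220 / (2.3 * 1.9 * 1000) = 0.5538

0.5538


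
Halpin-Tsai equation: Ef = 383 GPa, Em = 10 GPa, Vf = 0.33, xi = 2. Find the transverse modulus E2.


eta = (Ef/Em - 1)/(Ef/Em + xi) = (38.3 - 1)/(38.3 + 2) = 0.9256
E2 = Em*(1+xi*eta*Vf)/(1-eta*Vf) = 23.19 GPa

23.19 GPa


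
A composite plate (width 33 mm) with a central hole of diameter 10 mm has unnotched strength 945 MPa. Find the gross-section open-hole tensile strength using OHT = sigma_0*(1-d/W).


OHT = sigma_0*(1-d/W) = 945*(1-10/33) = 658.6 MPa

658.6 MPa


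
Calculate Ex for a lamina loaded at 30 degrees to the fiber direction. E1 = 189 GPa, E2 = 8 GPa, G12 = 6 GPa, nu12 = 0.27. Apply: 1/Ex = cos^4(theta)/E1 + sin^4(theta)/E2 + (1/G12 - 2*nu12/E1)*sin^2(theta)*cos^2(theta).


cos^4(30) = 0.5625, sin^4(30) = 0.0625, sin^2(30)*cos^2(30) = 0.1875
1/G12 - 2*nu12/E1 = 1/6 - 2*0.27/189 = 0.16381 GPa^-1
1/Ex = 0.5625/189 + 0.0625/8 + 0.16381*0.1875 = 0.041503 GPa^-1
Ex = 24.09 GPa

24.09 GPa


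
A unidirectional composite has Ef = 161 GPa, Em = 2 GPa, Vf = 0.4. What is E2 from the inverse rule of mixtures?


1/E2 = Vf/Ef + (1-Vf)/Em = 0.4/161 + 0.6/2
E2 = 3.31 GPa

3.31 GPa


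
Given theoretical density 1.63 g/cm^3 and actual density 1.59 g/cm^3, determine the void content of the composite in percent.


Void% = (rho_theo - rho_actual)/rho_theo * 100 = (1.63 - 1.59)/1.63 * 100 = 2.45%

2.45%


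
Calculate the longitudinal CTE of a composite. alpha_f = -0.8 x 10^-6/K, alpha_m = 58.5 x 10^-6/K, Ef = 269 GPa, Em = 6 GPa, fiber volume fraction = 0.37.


E1 = Ef*Vf + Em*(1-Vf) = 103.31
alpha_1 = (alpha_f*Ef*Vf + alpha_m*Em*(1-Vf))/E1 = 1.37 x 10^-6/K

1.37 x 10^-6/K


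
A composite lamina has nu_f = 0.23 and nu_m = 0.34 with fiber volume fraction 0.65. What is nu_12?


nu_12 = nu_f*Vf + nu_m*(1-Vf) = 0.23*0.65 + 0.34*0.35 = 0.2685

0.2685


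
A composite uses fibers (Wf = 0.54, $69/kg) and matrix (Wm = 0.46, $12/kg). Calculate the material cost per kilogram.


Cost = cost_f*Wf + cost_m*Wm = 69*0.54 + 12*0.46 = $42.78/kg

$42.78/kg


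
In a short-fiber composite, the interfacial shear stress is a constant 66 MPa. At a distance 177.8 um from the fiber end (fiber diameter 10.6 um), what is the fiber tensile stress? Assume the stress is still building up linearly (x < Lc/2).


Force balance: sigma_f * (pi*d^2/4) = tau * (pi*d) * x  ->  sigma_f = 4 * tau * x / d
sigma_f = 4 * 66 * 177.8 / 10.6 = 4428.2 MPa

4428.2 MPa


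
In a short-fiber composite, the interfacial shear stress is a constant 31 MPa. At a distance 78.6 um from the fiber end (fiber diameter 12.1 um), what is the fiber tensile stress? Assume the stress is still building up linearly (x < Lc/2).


Force balance: sigma_f * (pi*d^2/4) = tau * (pi*d) * x  ->  sigma_f = 4 * tau * x / d
sigma_f = 4 * 31 * 78.6 / 12.1 = 805.5 MPa

805.5 MPa


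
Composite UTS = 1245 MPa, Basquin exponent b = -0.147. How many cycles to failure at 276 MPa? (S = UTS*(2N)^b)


N = 0.5 * (S/UTS)^(1/b) = 0.5 * (276/1245)^(1/-0.147) = 14116.2758 cycles

14116.2758 cycles


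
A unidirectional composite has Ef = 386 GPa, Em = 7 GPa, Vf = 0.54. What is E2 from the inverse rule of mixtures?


1/E2 = Vf/Ef + (1-Vf)/Em = 0.54/386 + 0.46/7
E2 = 14.9 GPa

14.9 GPa


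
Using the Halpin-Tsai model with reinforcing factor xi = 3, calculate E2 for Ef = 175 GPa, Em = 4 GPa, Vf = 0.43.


eta = (Ef/Em - 1)/(Ef/Em + xi) = (43.75 - 1)/(43.75 + 3) = 0.9144
E2 = Em*(1+xi*eta*Vf)/(1-eta*Vf) = 14.37 GPa

14.37 GPa


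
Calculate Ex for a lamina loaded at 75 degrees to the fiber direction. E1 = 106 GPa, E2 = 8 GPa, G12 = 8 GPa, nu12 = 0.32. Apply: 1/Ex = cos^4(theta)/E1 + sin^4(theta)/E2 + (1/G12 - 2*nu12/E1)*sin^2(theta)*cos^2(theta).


cos^4(75) = 0.004487, sin^4(75) = 0.870513, sin^2(75)*cos^2(75) = 0.0625
1/G12 - 2*nu12/E1 = 1/8 - 2*0.32/106 = 0.118962 GPa^-1
1/Ex = 0.004487/106 + 0.870513/8 + 0.118962*0.0625 = 0.1162916 GPa^-1
Ex = 8.6 GPa

8.6 GPa


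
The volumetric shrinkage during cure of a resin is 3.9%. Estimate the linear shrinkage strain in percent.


Linear shrinkage ≈ vol_shrink/3 = 3.9/3 = 1.3%

1.3%


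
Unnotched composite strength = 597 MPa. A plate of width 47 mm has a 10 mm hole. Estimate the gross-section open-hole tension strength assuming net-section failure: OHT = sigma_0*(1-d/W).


OHT = sigma_0*(1-d/W) = 597*(1-10/47) = 470.0 MPa

470.0 MPa


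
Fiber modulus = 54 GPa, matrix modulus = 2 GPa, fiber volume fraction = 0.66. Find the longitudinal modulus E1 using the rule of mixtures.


E1 = Ef*Vf + Em*(1-Vf) = 54*0.66 + 2*0.34 = 36.32 GPa

36.32 GPa


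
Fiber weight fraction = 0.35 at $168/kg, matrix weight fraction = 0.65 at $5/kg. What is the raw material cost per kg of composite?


Cost = cost_f*Wf + cost_m*Wm = 168*0.35 + 5*0.65 = $62.05/kg

$62.05/kg


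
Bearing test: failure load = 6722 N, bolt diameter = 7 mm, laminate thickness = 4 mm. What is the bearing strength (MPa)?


sigma_br = F/(d*h) = 6722/(7*4) = 240.1 MPa

240.1 MPa


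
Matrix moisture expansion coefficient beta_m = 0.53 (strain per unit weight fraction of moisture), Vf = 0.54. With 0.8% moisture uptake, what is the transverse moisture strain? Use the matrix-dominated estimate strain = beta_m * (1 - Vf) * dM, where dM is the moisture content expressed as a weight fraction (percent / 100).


dM = 0.8/100 = 0.008
strain = beta_m * (1-Vf) * dM = 0.53 * 0.46 * 0.008 = 0.0019504

0.0019504


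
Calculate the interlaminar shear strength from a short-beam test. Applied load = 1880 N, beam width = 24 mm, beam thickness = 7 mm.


ILSS = 3F/(4bh) = 3*1880/(4*24*7) = 8.39 MPa

8.39 MPa


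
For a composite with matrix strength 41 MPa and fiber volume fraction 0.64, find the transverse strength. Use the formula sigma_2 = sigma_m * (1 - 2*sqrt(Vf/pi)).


factor = 1 - 2*sqrt(0.64/pi) = 0.0973
sigma_2 = 41 * 0.0973 = 3.99 MPa

3.99 MPa


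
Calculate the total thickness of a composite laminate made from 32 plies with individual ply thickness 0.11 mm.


h = n * t_ply = 32 * 0.11 = 3.52 mm

3.52 mm


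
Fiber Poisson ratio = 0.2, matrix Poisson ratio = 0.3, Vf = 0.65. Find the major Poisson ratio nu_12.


nu_12 = nu_f*Vf + nu_m*(1-Vf) = 0.2*0.65 + 0.3*0.35 = 0.235

0.235


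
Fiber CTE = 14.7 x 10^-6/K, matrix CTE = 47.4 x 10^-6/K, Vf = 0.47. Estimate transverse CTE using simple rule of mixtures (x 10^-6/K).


alpha_2 = alpha_f*Vf + alpha_m*(1-Vf) = 14.7*0.47 + 47.4*0.53 = 32.0 x 10^-6/K

32.0 x 10^-6/K


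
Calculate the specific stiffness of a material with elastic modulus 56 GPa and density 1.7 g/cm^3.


Specific stiffness = E/rho = 56/1.7 = 32.9 GPa/(g/cm^3)

32.9 GPa/(g/cm^3)


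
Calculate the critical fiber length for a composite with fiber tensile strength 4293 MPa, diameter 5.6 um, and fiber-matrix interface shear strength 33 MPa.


Lc = sigma_f * d / (2 * tau_i) = 4293 * 5.6 / (2 * 33) = 364.3 um

364.3 um


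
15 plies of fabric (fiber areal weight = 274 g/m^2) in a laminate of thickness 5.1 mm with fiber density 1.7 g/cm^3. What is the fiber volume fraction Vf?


Vf = n * FAW / (rho_f * h * 1000) = 15 * 274 / (1.7 * 5.1 * 1000) = 0.474

0.474


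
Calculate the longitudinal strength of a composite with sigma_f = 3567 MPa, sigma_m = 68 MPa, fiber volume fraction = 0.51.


sigma_1 = sigma_f*Vf + sigma_m*(1-Vf) = 3567*0.51 + 68*0.49 = 1852.5 MPa

1852.5 MPa


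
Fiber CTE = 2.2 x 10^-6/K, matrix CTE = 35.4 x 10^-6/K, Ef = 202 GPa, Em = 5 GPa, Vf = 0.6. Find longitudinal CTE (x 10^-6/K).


E1 = Ef*Vf + Em*(1-Vf) = 123.2
alpha_1 = (alpha_f*Ef*Vf + alpha_m*Em*(1-Vf))/E1 = 2.74 x 10^-6/K

2.74 x 10^-6/K


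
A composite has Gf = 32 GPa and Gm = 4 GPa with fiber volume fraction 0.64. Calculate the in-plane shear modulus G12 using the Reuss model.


1/G12 = Vf/Gf + (1-Vf)/Gm = 0.64/32 + 0.36/4
G12 = 9.09 GPa

9.09 GPa


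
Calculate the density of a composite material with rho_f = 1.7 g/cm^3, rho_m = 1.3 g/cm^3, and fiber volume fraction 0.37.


rho_c = rho_f*Vf + rho_m*(1-Vf) = 1.7*0.37 + 1.3*0.63 = 1.448 g/cm^3

1.448 g/cm^3


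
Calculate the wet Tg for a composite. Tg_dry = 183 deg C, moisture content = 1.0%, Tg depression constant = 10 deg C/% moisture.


Tg_wet = Tg_dry - k*moisture = 183 - 10*1.0 = 173.0 deg C

173.0 deg C


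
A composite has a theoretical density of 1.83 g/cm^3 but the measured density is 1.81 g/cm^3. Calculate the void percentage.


Void% = (rho_theo - rho_actual)/rho_theo * 100 = (1.83 - 1.81)/1.83 * 100 = 1.09%

1.09%


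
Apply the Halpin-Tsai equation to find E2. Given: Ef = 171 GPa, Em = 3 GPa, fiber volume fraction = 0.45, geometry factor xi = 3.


eta = (Ef/Em - 1)/(Ef/Em + xi) = (57.0 - 1)/(57.0 + 3) = 0.9333
E2 = Em*(1+xi*eta*Vf)/(1-eta*Vf) = 11.69 GPa

11.69 GPa


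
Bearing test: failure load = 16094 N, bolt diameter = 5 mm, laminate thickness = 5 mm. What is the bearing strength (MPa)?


sigma_br = F/(d*h) = 16094/(5*5) = 643.8 MPa

643.8 MPa


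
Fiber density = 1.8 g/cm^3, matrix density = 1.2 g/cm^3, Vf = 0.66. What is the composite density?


rho_c = rho_f*Vf + rho_m*(1-Vf) = 1.8*0.66 + 1.2*0.34 = 1.596 g/cm^3

1.596 g/cm^3


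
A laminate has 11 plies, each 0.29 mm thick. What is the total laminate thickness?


h = n * t_ply = 11 * 0.29 = 3.19 mm

3.19 mm


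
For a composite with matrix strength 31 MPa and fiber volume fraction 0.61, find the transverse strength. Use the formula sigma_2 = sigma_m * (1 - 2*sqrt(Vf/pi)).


factor = 1 - 2*sqrt(0.61/pi) = 0.1187
sigma_2 = 31 * 0.1187 = 3.68 MPa

3.68 MPa


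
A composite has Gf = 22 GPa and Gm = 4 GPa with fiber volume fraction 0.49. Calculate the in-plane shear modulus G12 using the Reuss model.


1/G12 = Vf/Gf + (1-Vf)/Gm = 0.49/22 + 0.51/4
G12 = 6.68 GPa

6.68 GPa


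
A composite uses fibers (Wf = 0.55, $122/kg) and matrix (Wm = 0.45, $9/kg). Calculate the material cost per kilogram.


Cost = cost_f*Wf + cost_m*Wm = 122*0.55 + 9*0.45 = $71.15/kg

$71.15/kg


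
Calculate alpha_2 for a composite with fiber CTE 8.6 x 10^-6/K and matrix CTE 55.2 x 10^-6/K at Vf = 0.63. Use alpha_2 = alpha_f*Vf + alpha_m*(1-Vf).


alpha_2 = alpha_f*Vf + alpha_m*(1-Vf) = 8.6*0.63 + 55.2*0.37 = 25.8 x 10^-6/K

25.8 x 10^-6/K


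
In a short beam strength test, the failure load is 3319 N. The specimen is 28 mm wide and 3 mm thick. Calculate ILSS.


ILSS = 3F/(4bh) = 3*3319/(4*28*3) = 29.63 MPa

29.63 MPa


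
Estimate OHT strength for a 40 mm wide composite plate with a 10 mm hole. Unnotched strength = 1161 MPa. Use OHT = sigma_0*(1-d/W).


OHT = sigma_0*(1-d/W) = 1161*(1-10/40) = 870.8 MPa

870.8 MPa


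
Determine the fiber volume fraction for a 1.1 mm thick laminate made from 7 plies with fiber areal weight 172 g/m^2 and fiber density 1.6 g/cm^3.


Vf = n * FAW / (rho_f * h * 1000) = 7 * 172 / (1.6 * 1.1 * 1000) = 0.6841

0.6841


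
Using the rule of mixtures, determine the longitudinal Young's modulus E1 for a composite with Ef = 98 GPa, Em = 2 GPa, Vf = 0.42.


E1 = Ef*Vf + Em*(1-Vf) = 98*0.42 + 2*0.58 = 42.32 GPa

42.32 GPa


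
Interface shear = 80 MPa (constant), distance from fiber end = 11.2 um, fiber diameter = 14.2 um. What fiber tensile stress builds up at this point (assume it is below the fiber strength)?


Force balance: sigma_f * (pi*d^2/4) = tau * (pi*d) * x  ->  sigma_f = 4 * tau * x / d
sigma_f = 4 * 80 * 11.2 / 14.2 = 252.4 MPa

252.4 MPa


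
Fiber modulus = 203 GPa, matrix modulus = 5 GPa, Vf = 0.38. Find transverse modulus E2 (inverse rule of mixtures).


1/E2 = Vf/Ef + (1-Vf)/Em = 0.38/203 + 0.62/5
E2 = 7.94 GPa

7.94 GPa


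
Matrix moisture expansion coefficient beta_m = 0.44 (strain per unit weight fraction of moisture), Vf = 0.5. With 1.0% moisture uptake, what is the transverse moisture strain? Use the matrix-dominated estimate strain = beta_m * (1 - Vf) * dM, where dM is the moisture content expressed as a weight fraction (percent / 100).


dM = 1.0/100 = 0.01
strain = beta_m * (1-Vf) * dM = 0.44 * 0.5 * 0.01 = 0.0022

0.0022


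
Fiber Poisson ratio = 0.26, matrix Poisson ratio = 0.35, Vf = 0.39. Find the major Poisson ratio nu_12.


nu_12 = nu_f*Vf + nu_m*(1-Vf) = 0.26*0.39 + 0.35*0.61 = 0.3149

0.3149


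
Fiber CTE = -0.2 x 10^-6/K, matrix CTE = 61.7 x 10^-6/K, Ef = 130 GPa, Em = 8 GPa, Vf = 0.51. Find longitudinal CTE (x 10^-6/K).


E1 = Ef*Vf + Em*(1-Vf) = 70.22
alpha_1 = (alpha_f*Ef*Vf + alpha_m*Em*(1-Vf))/E1 = 3.26 x 10^-6/K

3.26 x 10^-6/K


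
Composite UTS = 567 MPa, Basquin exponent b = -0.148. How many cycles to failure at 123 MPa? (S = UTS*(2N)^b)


N = 0.5 * (S/UTS)^(1/b) = 0.5 * (123/567)^(1/-0.148) = 15250.3728 cycles

15250.3728 cycles


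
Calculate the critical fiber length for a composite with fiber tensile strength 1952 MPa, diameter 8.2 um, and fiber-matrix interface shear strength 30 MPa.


Lc = sigma_f * d / (2 * tau_i) = 1952 * 8.2 / (2 * 30) = 266.8 um

266.8 um


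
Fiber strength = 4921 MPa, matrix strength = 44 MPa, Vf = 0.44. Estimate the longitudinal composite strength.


sigma_1 = sigma_f*Vf + sigma_m*(1-Vf) = 4921*0.44 + 44*0.56 = 2189.9 MPa

2189.9 MPa


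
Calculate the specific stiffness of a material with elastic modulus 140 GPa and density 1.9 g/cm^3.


Specific stiffness = E/rho = 140/1.9 = 73.7 GPa/(g/cm^3)

73.7 GPa/(g/cm^3)


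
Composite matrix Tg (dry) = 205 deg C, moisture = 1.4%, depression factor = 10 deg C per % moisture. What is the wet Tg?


Tg_wet = Tg_dry - k*moisture = 205 - 10*1.4 = 191.0 deg C

191.0 deg C


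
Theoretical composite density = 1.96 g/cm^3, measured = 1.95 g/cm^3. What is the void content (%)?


Void% = (rho_theo - rho_actual)/rho_theo * 100 = (1.96 - 1.95)/1.96 * 100 = 0.51%

0.51%


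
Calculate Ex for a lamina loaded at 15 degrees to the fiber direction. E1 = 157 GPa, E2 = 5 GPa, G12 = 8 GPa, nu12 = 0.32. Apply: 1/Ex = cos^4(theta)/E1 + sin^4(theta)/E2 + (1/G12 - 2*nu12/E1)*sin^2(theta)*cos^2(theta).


cos^4(15) = 0.870513, sin^4(15) = 0.004487, sin^2(15)*cos^2(15) = 0.0625
1/G12 - 2*nu12/E1 = 1/8 - 2*0.32/157 = 0.120924 GPa^-1
1/Ex = 0.870513/157 + 0.004487/5 + 0.120924*0.0625 = 0.0139998 GPa^-1
Ex = 71.43 GPa

71.43 GPa
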